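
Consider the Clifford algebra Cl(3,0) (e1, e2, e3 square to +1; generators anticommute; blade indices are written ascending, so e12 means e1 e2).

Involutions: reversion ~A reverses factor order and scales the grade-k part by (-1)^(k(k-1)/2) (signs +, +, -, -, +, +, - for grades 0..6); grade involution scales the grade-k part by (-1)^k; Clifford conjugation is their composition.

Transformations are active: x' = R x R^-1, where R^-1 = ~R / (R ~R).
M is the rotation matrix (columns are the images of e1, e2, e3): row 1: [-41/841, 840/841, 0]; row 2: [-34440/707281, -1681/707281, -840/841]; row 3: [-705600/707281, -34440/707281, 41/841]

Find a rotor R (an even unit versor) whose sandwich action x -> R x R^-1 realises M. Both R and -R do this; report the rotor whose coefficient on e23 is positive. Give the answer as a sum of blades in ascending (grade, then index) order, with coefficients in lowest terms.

Method: write R = a + b12*e12 + b13*e13 + b23*e23 with a^2 + b12^2 + b13^2 + b23^2 = 1 (so R^-1 = ~R). Expanding the columns R e_j ~R gives tr M = 4a^2 - 1 and, from the antisymmetric part, M21 - M12 = -4a*b12, M13 - M31 = 4a*b13, M32 - M23 = -4a*b23.
Here tr M = -1681/707281, so a^2 = (1 + tr M)/4 = 176400/707281 and a = ±420/841. Taking a = 420/841: M21 - M12 = -740880/707281, M13 - M31 = 705600/707281, M32 - M23 = 672000/707281, giving b12 = 441/841, b13 = 420/841, b23 = -400/841, i.e. R = 420/841 + 441/841*e12 + 420/841*e13 - 400/841*e23.
Its e23 coefficient is negative, so report the other preimage -R.
Answer: -420/841 - 441/841*e12 - 420/841*e13 + 400/841*e23. Why the constraint matters: R and -R act identically through the sandwich — M has trace -1681/707281 either way — so only the sign condition on e23 picks one of the two preimages.


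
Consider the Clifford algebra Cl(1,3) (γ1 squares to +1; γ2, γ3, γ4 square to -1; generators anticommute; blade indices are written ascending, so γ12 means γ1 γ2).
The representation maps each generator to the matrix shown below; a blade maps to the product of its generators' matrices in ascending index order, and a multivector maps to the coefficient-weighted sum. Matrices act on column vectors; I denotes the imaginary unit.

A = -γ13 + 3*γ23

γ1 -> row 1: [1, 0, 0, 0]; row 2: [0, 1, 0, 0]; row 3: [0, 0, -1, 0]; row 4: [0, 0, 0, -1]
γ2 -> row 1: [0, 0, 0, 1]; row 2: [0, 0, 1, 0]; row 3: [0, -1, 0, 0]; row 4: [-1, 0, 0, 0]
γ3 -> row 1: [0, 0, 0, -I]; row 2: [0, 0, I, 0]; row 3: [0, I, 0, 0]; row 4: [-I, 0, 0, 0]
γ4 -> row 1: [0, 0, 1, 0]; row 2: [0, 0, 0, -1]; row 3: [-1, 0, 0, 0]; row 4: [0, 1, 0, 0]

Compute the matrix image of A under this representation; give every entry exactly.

Bivector images (products of the table entries): rho(γ13) = rho(γ1)rho(γ3) = row 1: [0, 0, 0, -I]; row 2: [0, 0, I, 0]; row 3: [0, -I, 0, 0]; row 4: [I, 0, 0, 0]; rho(γ23) = rho(γ2)rho(γ3) = row 1: [-I, 0, 0, 0]; row 2: [0, I, 0, 0]; row 3: [0, 0, -I, 0]; row 4: [0, 0, 0, I].
M = (-1)*rho(γ13) + (3)*rho(γ23), summed entrywise:
Answer: row 1: [-3*I, 0, 0, I]; row 2: [0, 3*I, -I, 0]; row 3: [0, I, -3*I, 0]; row 4: [-I, 0, 0, 3*I]


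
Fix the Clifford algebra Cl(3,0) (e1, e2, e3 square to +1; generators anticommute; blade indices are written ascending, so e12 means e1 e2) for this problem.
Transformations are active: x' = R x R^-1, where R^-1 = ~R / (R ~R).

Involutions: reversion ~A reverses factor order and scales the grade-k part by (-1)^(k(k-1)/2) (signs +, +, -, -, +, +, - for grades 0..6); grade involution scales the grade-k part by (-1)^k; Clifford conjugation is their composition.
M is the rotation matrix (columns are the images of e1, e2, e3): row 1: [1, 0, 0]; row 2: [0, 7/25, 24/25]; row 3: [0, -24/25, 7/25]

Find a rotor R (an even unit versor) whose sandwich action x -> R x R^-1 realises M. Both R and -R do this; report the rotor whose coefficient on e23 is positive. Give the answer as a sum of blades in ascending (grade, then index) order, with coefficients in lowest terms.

Method: write R = a + b12*e12 + b13*e13 + b23*e23 with a^2 + b12^2 + b13^2 + b23^2 = 1 (so R^-1 = ~R). Expanding the columns R e_j ~R gives tr M = 4a^2 - 1 and, from the antisymmetric part, M21 - M12 = -4a*b12, M13 - M31 = 4a*b13, M32 - M23 = -4a*b23.
Here tr M = 39/25, so a^2 = (1 + tr M)/4 = 16/25 and a = ±4/5. Taking a = 4/5: M21 - M12 = 0, M13 - M31 = 0, M32 - M23 = -48/25, giving b12 = 0, b13 = 0, b23 = 3/5, i.e. R = 4/5 + 3/5*e23.
Its e23 coefficient is already positive.
Answer: 4/5 + 3/5*e23. Note: both R and -R realise this M (trace 39/25); the covering map identifies them, and the e23-coefficient sign is the tie-breaker.


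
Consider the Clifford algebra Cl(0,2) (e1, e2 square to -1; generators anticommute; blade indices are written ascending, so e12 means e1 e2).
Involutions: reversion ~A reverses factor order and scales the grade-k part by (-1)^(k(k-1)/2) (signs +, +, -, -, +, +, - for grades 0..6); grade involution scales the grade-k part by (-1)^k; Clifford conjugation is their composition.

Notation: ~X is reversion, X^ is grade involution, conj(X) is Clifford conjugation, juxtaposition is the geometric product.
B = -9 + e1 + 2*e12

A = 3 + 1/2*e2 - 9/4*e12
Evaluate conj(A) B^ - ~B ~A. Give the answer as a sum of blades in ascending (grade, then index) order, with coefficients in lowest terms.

first term: -63/2 - 4*e1 + 9/4*e2 - 59/4*e12
second term: -45/2 + 4*e1 - 27/4*e2 - 103/4*e12
Answer: -9 - 8*e1 + 9*e2 + 11*e12


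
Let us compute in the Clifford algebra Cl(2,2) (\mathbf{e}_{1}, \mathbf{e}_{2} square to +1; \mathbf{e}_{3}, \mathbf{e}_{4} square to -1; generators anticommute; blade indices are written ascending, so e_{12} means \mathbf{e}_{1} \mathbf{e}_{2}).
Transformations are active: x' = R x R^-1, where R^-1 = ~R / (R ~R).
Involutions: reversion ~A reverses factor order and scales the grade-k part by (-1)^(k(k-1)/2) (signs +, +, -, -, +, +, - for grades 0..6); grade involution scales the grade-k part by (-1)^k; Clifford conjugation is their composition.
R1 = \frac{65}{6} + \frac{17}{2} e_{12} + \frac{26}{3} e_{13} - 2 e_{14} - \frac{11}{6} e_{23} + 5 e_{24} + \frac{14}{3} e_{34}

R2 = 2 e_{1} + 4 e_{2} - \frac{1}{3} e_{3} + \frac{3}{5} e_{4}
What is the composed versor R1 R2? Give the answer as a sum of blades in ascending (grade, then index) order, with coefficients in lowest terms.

Distribute over the terms of R2 (each basis-blade product reordered to ascending indices, repeated generators contracted through their squares):
R1 (2 e_{1}) = \frac{65}{3} e_{1} - 17 e_{2} - \frac{52}{3} e_{3} + 4 e_{4} - \frac{11}{3} e_{123} + 10 e_{124} + \frac{28}{3} e_{134}
R1 (4 e_{2}) = 34 e_{1} + \frac{130}{3} e_{2} + \frac{22}{3} e_{3} - 20 e_{4} - \frac{104}{3} e_{123} + 8 e_{124} + \frac{56}{3} e_{234}
R1 (-\frac{1}{3} e_{3}) = \frac{26}{9} e_{1} - \frac{11}{18} e_{2} - \frac{65}{18} e_{3} - \frac{14}{9} e_{4} - \frac{17}{6} e_{123} - \frac{2}{3} e_{134} + \frac{5}{3} e_{234}
R1 (\frac{3}{5} e_{4}) = \frac{6}{5} e_{1} - 3 e_{2} - \frac{14}{5} e_{3} + \frac{13}{2} e_{4} + \frac{51}{10} e_{124} + \frac{26}{5} e_{134} - \frac{11}{10} e_{234}
Summing the partial products and collecting blades:
Answer: \frac{2689}{45} e_{1} + \frac{409}{18} e_{2} - \frac{1477}{90} e_{3} - \frac{199}{18} e_{4} - \frac{247}{6} e_{123} + \frac{231}{10} e_{124} + \frac{208}{15} e_{134} + \frac{577}{30} e_{234}


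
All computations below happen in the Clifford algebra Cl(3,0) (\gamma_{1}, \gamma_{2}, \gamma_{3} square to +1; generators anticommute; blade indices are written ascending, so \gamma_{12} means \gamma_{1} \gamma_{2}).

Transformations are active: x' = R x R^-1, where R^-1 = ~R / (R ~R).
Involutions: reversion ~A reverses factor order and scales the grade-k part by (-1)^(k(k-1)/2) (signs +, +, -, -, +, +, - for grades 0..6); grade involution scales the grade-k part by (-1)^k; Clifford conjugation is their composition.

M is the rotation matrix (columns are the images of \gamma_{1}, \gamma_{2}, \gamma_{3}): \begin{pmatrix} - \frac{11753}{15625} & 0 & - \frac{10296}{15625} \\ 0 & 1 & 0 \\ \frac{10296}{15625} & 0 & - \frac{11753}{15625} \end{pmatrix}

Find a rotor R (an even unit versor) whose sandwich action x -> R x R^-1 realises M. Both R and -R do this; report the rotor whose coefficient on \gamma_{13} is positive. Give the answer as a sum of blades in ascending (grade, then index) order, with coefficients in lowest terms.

Method: write R = a + b12*\gamma_{12} + b13*\gamma_{13} + b23*\gamma_{23} with a^2 + b12^2 + b13^2 + b23^2 = 1 (so R^-1 = ~R). Expanding the columns R e_j ~R gives tr M = 4a^2 - 1 and, from the antisymmetric part, M21 - M12 = -4a*b12, M13 - M31 = 4a*b13, M32 - M23 = -4a*b23.
Here tr M = -\frac{7881}{15625}, so a^2 = (1 + tr M)/4 = \frac{1936}{15625} and a = ±\frac{44}{125}. Taking a = \frac{44}{125}: M21 - M12 = 0, M13 - M31 = -\frac{20592}{15625}, M32 - M23 = 0, giving b12 = 0, b13 = -\frac{117}{125}, b23 = 0, i.e. R = \frac{44}{125} - \frac{117}{125} \gamma_{13}.
Its \gamma_{13} coefficient is negative, so report the other preimage -R.
Answer: -\frac{44}{125} + \frac{117}{125} \gamma_{13}. Key observation: the double cover Spin(3) -> SO(3) sends R and -R to the same matrix (trace -\frac{7881}{15625} here), so the stated sign of the \gamma_{13} coefficient is what selects one sheet.


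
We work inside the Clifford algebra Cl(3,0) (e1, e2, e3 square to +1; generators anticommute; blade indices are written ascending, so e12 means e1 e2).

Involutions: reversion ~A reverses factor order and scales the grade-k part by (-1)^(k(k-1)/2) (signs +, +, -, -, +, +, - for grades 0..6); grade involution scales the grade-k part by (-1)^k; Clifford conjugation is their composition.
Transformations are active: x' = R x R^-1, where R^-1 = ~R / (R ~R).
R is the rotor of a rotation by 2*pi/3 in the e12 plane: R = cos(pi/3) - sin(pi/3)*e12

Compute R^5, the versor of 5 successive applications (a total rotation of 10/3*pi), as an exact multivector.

The rotor phase is half the rotation angle and phases add under composition, so 5 steps in the e12 plane accumulate phase 5*(pi/3) = 5*pi/3: R^5 = cos(5*pi/3) - sin(5*pi/3)*e12.
cos(5*pi/3) = 1/2 and sin(5*pi/3) = -sqrt(3)/2, so R^5 = 1/2 + sqrt(3)/2*e12. The net rotation is 4/3*pi (after discarding 1 full turn, each of which contributes a factor -1 to the rotor); the rotor keeps the half-angle phase exactly.
Answer: 1/2 + sqrt(3)/2*e12


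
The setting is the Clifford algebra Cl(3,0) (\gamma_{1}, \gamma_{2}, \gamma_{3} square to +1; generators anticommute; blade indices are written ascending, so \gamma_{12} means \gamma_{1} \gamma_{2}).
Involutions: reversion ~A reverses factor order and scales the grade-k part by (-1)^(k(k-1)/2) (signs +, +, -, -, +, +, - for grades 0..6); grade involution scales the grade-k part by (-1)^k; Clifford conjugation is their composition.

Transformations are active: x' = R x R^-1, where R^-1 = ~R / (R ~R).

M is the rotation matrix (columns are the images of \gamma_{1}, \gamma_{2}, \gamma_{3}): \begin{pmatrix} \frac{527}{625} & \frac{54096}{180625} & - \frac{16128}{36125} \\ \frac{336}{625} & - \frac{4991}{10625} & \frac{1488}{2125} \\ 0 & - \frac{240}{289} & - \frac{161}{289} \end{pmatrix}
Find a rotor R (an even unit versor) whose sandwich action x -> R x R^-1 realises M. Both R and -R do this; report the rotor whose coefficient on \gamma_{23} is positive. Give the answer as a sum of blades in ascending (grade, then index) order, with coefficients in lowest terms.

Method: write R = a + b12*\gamma_{12} + b13*\gamma_{13} + b23*\gamma_{23} with a^2 + b12^2 + b13^2 + b23^2 = 1 (so R^-1 = ~R). Expanding the columns R e_j ~R gives tr M = 4a^2 - 1 and, from the antisymmetric part, M21 - M12 = -4a*b12, M13 - M31 = 4a*b13, M32 - M23 = -4a*b23.
Here tr M = -\frac{33169}{180625}, so a^2 = (1 + tr M)/4 = \frac{36864}{180625} and a = ±\frac{192}{425}. Taking a = \frac{192}{425}: M21 - M12 = \frac{43008}{180625}, M13 - M31 = -\frac{16128}{36125}, M32 - M23 = -\frac{55296}{36125}, giving b12 = -\frac{56}{425}, b13 = -\frac{21}{85}, b23 = \frac{72}{85}, i.e. R = \frac{192}{425} - \frac{56}{425} \gamma_{12} - \frac{21}{85} \gamma_{13} + \frac{72}{85} \gamma_{23}.
Its \gamma_{23} coefficient is already positive.
Answer: \frac{192}{425} - \frac{56}{425} \gamma_{12} - \frac{21}{85} \gamma_{13} + \frac{72}{85} \gamma_{23}. Note: both R and -R realise this M (trace -\frac{33169}{180625}); the covering map identifies them, and the \gamma_{23}-coefficient sign is the tie-breaker.


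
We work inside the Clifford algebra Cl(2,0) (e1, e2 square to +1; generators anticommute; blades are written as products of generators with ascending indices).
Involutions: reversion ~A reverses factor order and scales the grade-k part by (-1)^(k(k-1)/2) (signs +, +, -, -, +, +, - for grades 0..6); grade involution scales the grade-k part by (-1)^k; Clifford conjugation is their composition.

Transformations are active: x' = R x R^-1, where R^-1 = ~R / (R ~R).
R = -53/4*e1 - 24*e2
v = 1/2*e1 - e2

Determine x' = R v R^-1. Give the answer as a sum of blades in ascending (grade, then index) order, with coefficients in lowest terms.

~R = -53/4*e1 - 24*e2, and R ~R = 12025/16, so R^-1 = ~R / (12025/16).
R v = 139/8 + 101/4*e1 e2
Answer: -26759/24050*e1 - 1319/12025*e2


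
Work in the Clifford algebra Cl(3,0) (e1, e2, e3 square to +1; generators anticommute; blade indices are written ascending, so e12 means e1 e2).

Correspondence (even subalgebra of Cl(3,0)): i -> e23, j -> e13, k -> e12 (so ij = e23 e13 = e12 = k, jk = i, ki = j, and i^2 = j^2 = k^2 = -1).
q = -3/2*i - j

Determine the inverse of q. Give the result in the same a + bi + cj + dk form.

In blades: q = -e13 - 3/2*e23.
With qbar = e13 + 3/2*e23 (scalar fixed, mapped units negated), q qbar = 13/4 (the sum of squared coefficients), so q^-1 = qbar / (13/4) = 4/13*e13 + 6/13*e23; translating back:
Answer: 6/13*i + 4/13*j


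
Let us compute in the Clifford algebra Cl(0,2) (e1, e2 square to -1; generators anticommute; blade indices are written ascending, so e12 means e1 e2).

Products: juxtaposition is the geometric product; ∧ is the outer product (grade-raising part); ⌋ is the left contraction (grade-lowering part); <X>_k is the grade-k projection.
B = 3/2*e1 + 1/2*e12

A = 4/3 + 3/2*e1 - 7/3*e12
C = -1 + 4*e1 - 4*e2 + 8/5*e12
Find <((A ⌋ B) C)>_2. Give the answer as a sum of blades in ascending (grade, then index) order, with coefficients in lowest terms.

step 1: -13/12 + 2*e1 - 3/4*e2 + 2/3*e12
step 2: -659/60 - 73/15*e1 + 91/20*e2 - 37/5*e12
step 3: -37/5*e12
Answer: -37/5*e12


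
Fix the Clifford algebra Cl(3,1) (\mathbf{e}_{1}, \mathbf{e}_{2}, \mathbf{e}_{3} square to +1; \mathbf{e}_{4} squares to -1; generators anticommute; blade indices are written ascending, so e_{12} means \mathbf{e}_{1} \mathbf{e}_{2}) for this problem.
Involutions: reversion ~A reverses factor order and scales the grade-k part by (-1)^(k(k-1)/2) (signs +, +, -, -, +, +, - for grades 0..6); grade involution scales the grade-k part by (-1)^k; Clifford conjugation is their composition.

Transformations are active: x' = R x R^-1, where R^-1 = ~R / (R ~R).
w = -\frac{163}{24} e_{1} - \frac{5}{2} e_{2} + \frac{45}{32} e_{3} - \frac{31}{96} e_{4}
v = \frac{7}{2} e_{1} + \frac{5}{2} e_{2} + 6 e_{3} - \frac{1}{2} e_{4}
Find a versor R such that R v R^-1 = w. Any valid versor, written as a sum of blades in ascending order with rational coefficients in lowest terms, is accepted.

Take R = v + w = -\frac{79}{24} e_{1} + \frac{237}{32} e_{3} - \frac{79}{96} e_{4}. Because q(v) = q(w) = \frac{217}{4}, conjugation by R sends v exactly to w.
Answer: -\frac{79}{24} e_{1} + \frac{237}{32} e_{3} - \frac{79}{96} e_{4}


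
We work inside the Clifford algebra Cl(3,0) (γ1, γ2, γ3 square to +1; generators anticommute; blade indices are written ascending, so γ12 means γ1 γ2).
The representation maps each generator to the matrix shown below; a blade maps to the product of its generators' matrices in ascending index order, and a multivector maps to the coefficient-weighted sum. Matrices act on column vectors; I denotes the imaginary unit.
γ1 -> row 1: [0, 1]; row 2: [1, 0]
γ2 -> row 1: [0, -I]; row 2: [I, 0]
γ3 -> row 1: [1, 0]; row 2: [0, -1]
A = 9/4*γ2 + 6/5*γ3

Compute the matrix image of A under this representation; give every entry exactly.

M = (9/4)*rho(γ2) + (6/5)*rho(γ3), summed entrywise:
Answer: row 1: [6/5, -9*I/4]; row 2: [9*I/4, -6/5]


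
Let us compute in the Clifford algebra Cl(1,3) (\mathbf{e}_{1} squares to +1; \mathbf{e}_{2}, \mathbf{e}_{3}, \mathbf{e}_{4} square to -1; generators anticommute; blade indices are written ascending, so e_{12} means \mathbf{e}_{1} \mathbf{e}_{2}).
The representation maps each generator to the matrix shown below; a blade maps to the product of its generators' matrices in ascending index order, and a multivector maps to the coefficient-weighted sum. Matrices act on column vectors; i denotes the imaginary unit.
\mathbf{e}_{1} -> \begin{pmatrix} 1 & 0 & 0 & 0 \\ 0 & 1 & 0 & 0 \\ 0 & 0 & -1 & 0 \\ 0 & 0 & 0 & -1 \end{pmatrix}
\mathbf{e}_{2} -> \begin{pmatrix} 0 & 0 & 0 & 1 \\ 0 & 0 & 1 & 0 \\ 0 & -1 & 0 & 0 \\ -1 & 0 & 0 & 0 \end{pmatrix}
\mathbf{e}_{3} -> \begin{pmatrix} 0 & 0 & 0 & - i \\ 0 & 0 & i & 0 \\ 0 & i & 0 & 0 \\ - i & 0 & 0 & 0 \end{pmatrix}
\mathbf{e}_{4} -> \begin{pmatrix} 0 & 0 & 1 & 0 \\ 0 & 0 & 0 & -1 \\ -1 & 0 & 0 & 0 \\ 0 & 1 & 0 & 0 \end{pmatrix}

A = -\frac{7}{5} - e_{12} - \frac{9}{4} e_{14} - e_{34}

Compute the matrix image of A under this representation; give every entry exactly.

Bivector images (products of the table entries): rho(e_{12}) = rho(\mathbf{e}_{1})rho(\mathbf{e}_{2}) = \begin{pmatrix} 0 & 0 & 0 & 1 \\ 0 & 0 & 1 & 0 \\ 0 & 1 & 0 & 0 \\ 1 & 0 & 0 & 0 \end{pmatrix}; rho(e_{14}) = rho(\mathbf{e}_{1})rho(\mathbf{e}_{4}) = \begin{pmatrix} 0 & 0 & 1 & 0 \\ 0 & 0 & 0 & -1 \\ 1 & 0 & 0 & 0 \\ 0 & -1 & 0 & 0 \end{pmatrix}; rho(e_{34}) = rho(\mathbf{e}_{3})rho(\mathbf{e}_{4}) = \begin{pmatrix} 0 & - i & 0 & 0 \\ - i & 0 & 0 & 0 \\ 0 & 0 & 0 & - i \\ 0 & 0 & - i & 0 \end{pmatrix}.
M = (-\frac{7}{5})*1 + (-1)*rho(e_{12}) + (-\frac{9}{4})*rho(e_{14}) + (-1)*rho(e_{34}), summed entrywise (1 is the identity matrix):
Answer: \begin{pmatrix} - \frac{7}{5} & i & - \frac{9}{4} & -1 \\ i & - \frac{7}{5} & -1 & \frac{9}{4} \\ - \frac{9}{4} & -1 & - \frac{7}{5} & i \\ -1 & \frac{9}{4} & i & - \frac{7}{5} \end{pmatrix}


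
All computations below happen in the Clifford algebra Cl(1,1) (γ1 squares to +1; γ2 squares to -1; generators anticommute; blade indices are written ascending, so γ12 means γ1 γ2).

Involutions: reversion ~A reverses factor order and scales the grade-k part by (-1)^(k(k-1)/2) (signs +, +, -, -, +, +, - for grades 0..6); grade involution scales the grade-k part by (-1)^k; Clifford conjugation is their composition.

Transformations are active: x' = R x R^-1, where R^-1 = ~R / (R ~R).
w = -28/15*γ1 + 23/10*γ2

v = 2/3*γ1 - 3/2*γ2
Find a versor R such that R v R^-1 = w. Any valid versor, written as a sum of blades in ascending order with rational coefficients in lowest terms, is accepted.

Construction: equal norms (both -65/36) license R = v + w = -6/5*γ1 + 4/5*γ2 — nothing changes along that direction, while (v - w)/2 changes sign, so v maps onto w.
Answer: -6/5*γ1 + 4/5*γ2


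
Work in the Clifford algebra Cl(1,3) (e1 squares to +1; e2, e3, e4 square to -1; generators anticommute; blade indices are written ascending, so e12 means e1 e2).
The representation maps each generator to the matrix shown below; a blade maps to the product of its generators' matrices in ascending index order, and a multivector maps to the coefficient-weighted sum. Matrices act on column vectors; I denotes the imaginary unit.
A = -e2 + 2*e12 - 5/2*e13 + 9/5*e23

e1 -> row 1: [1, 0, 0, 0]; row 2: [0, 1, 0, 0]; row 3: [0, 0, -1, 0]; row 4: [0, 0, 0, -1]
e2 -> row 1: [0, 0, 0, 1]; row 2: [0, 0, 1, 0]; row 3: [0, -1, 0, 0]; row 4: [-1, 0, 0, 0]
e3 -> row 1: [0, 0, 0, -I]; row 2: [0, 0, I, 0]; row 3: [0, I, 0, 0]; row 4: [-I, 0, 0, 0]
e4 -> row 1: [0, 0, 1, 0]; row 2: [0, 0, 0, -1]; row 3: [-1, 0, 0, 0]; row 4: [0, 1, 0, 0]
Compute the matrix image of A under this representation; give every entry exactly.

Bivector images (products of the table entries): rho(e12) = rho(e1)rho(e2) = row 1: [0, 0, 0, 1]; row 2: [0, 0, 1, 0]; row 3: [0, 1, 0, 0]; row 4: [1, 0, 0, 0]; rho(e13) = rho(e1)rho(e3) = row 1: [0, 0, 0, -I]; row 2: [0, 0, I, 0]; row 3: [0, -I, 0, 0]; row 4: [I, 0, 0, 0]; rho(e23) = rho(e2)rho(e3) = row 1: [-I, 0, 0, 0]; row 2: [0, I, 0, 0]; row 3: [0, 0, -I, 0]; row 4: [0, 0, 0, I].
M = (-1)*rho(e2) + (2)*rho(e12) + (-5/2)*rho(e13) + (9/5)*rho(e23), summed entrywise:
Answer: row 1: [-9*I/5, 0, 0, 1 + 5*I/2]; row 2: [0, 9*I/5, 1 - 5*I/2, 0]; row 3: [0, 3 + 5*I/2, -9*I/5, 0]; row 4: [3 - 5*I/2, 0, 0, 9*I/5]


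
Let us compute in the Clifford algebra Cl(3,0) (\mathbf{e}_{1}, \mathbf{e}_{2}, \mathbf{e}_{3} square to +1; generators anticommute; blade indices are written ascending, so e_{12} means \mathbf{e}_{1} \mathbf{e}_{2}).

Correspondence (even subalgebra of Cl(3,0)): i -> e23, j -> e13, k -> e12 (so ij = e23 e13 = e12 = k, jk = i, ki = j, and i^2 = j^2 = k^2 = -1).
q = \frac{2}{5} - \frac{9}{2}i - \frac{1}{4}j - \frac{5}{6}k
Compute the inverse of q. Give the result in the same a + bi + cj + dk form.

In blades: q = \frac{2}{5} - \frac{5}{6} e_{12} - \frac{1}{4} e_{13} - \frac{9}{2} e_{23}.
With qbar = \frac{2}{5} + \frac{5}{6} e_{12} + \frac{1}{4} e_{13} + \frac{9}{2} e_{23} (scalar fixed, mapped units negated), q qbar = \frac{76201}{3600} (the sum of squared coefficients), so q^-1 = qbar / (\frac{76201}{3600}) = \frac{1440}{76201} + \frac{3000}{76201} e_{12} + \frac{900}{76201} e_{13} + \frac{16200}{76201} e_{23}; translating back:
Answer: \frac{1440}{76201} + \frac{16200}{76201}i + \frac{900}{76201}j + \frac{3000}{76201}k


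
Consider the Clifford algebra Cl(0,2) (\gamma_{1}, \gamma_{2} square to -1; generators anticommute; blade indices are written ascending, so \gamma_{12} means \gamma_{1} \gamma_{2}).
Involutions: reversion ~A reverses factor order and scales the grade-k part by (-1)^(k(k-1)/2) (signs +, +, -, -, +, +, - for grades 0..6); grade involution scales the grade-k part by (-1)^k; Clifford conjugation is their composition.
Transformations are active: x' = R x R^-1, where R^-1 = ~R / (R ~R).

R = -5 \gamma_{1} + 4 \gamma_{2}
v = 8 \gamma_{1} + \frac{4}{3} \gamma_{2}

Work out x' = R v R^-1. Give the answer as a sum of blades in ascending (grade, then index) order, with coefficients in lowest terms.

~R = -5 \gamma_{1} + 4 \gamma_{2}, and R ~R = -41, so R^-1 = ~R / (-41).
R v = \frac{104}{3} - \frac{116}{3} \gamma_{12}
Answer: \frac{56}{123} \gamma_{1} - \frac{332}{41} \gamma_{2}


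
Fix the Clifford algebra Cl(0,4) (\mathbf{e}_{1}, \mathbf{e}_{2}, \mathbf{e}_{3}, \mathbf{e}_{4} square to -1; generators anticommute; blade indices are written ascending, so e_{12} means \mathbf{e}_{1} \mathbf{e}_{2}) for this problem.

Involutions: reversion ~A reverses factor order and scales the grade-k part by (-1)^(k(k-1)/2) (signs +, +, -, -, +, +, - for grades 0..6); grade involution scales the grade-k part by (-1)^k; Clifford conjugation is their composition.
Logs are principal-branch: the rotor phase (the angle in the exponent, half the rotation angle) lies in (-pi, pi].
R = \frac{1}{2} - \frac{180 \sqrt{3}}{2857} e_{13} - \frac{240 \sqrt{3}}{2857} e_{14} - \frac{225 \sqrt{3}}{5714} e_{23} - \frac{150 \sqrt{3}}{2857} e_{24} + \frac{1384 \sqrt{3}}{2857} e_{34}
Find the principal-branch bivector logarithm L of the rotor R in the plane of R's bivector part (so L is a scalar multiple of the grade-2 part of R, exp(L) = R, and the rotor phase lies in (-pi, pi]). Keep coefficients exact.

The scalar part of R is \frac{1}{2}, which pins the rotor phase on the principal branch; dividing the bivector part by the sine of that phase recovers the unit plane, and L is the phase times that plane.
Concretely: cos(phase) = \frac{1}{2} gives phase = ±\frac{\pi}{3}, and since phase/sin(phase) is even the sign is immaterial: L = (phase/sin(phase)) * <R>_2 = (\frac{2 \sqrt{3} \pi}{9}) * <R>_2.
Answer: - \frac{120 \pi}{2857} e_{13} - \frac{160 \pi}{2857} e_{14} - \frac{75 \pi}{2857} e_{23} - \frac{100 \pi}{2857} e_{24} + \frac{2768 \pi}{8571} e_{34}


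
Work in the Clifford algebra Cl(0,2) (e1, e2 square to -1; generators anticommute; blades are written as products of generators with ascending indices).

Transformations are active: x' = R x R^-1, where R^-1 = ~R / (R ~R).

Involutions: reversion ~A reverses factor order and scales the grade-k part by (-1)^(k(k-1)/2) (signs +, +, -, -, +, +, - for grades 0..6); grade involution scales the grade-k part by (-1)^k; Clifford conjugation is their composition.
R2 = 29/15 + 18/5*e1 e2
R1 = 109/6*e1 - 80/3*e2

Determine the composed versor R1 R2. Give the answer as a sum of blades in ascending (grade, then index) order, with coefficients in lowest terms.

Distribute over the terms of R1 (each basis-blade product reordered to ascending indices, repeated generators contracted through their squares):
(109/6*e1) R2 = 3161/90*e1 - 327/5*e2
(-80/3*e2) R2 = -96*e1 - 464/9*e2
Summing the partial products and collecting blades:
Answer: -5479/90*e1 - 5263/45*e2


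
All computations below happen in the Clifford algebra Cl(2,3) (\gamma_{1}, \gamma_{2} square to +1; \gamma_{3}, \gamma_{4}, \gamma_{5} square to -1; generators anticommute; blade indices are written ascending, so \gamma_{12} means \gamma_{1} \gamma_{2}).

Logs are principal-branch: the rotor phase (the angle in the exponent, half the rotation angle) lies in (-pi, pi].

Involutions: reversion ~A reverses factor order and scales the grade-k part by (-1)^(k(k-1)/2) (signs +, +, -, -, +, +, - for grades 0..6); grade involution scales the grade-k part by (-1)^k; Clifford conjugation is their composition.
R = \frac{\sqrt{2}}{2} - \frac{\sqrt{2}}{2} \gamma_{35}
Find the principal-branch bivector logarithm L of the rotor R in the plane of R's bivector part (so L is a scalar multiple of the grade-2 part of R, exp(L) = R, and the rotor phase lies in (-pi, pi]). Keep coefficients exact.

The scalar part of R is \frac{\sqrt{2}}{2}, so the principal-branch rotor phase is pinned; divide the bivector part by its sine to get the unit plane — L is the phase times that plane.
Concretely: cos(phase) = \frac{\sqrt{2}}{2} gives phase = ±\frac{\pi}{4}, and since phase/sin(phase) is even the sign is immaterial: L = (phase/sin(phase)) * <R>_2 = (\frac{\sqrt{2} \pi}{4}) * <R>_2.
Answer: - \frac{\pi}{4} \gamma_{35}


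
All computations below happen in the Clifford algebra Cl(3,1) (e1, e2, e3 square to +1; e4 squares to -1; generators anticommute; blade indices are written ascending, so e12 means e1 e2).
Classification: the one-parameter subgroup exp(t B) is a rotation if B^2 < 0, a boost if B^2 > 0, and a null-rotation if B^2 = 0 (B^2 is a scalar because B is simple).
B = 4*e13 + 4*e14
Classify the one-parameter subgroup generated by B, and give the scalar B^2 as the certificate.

B^2 term by term: the squares give (4)^2*(e13)^2 + (4)^2*(e14)^2 = 16*(-1) + 16*(+1) = 0 (each basis 2-blade squares to minus the product of its generators' squares); cross terms between blades sharing an index anticommute and cancel. So B^2 = 0.
Answer: null-rotation, certificate B^2 = 0. One invariant decides it: the square 0 survives every conjugation, and its sign is exactly the classification.


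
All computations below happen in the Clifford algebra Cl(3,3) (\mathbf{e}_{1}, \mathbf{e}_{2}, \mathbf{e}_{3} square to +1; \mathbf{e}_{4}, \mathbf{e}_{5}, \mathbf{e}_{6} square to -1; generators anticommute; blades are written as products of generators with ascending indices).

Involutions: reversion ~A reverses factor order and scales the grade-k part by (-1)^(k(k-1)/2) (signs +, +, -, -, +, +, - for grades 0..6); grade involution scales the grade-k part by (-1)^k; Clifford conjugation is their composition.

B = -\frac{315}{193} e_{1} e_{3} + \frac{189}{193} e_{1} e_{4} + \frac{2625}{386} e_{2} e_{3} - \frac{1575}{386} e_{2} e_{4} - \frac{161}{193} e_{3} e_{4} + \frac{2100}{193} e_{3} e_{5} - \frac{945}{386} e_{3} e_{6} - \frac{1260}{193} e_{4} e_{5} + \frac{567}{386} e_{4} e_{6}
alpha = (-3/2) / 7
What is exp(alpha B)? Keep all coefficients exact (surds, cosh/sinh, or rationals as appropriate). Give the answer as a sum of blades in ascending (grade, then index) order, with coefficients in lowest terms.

B^2 term by term: the squares give (-\frac{315}{193})^2*(e_{1} e_{3})^2 + (\frac{189}{193})^2*(e_{1} e_{4})^2 + (\frac{2625}{386})^2*(e_{2} e_{3})^2 + (-\frac{1575}{386})^2*(e_{2} e_{4})^2 + (-\frac{161}{193})^2*(e_{3} e_{4})^2 + (\frac{2100}{193})^2*(e_{3} e_{5})^2 + (-\frac{945}{386})^2*(e_{3} e_{6})^2 + (-\frac{1260}{193})^2*(e_{4} e_{5})^2 + (\frac{567}{386})^2*(e_{4} e_{6})^2 = \frac{99225}{37249}*(-1) + \frac{35721}{37249}*(+1) + \frac{6890625}{148996}*(-1) + \frac{2480625}{148996}*(+1) + \frac{25921}{37249}*(+1) + \frac{4410000}{37249}*(+1) + \frac{893025}{148996}*(+1) + \frac{1587600}{37249}*(-1) + \frac{321489}{148996}*(-1) = 49 (each basis 2-blade squares to minus the product of its generators' squares); cross terms between blades sharing an index anticommute and cancel; the commuting (index-disjoint) pairs give grade-4 terms 2*c*c'*(blade product), which cancel blade by blade — e_{1} e_{2} e_{3} e_{4}: -\frac{496125}{37249} + \frac{496125}{37249} = 0; e_{1} e_{3} e_{4} e_{5}: \frac{793800}{37249} - \frac{793800}{37249} = 0; e_{1} e_{3} e_{4} e_{6}: -\frac{178605}{37249} + \frac{178605}{37249} = 0; e_{2} e_{3} e_{4} e_{5}: -\frac{3307500}{37249} + \frac{3307500}{37249} = 0; e_{2} e_{3} e_{4} e_{6}: \frac{1488375}{74498} - \frac{1488375}{74498} = 0; e_{3} e_{4} e_{5} e_{6}: -\frac{1190700}{37249} + \frac{1190700}{37249} = 0 — confirming B is simple. So B^2 = 49.
B^2 = 49 — the series telescopes hyperbolically here: l = 7, alpha*l = - \frac{3}{2}, so exp(alpha B) = cosh(- \frac{3}{2}) + (sinh(- \frac{3}{2})/7)*B = \cosh{\left(\frac{3}{2} \right)} + (- \frac{\sinh{\left(\frac{3}{2} \right)}}{7})*B.
Answer: \cosh{\left(\frac{3}{2} \right)} + \frac{45 \sinh{\left(\frac{3}{2} \right)}}{193} e_{1} e_{3} - \frac{27 \sinh{\left(\frac{3}{2} \right)}}{193} e_{1} e_{4} - \frac{375 \sinh{\left(\frac{3}{2} \right)}}{386} e_{2} e_{3} + \frac{225 \sinh{\left(\frac{3}{2} \right)}}{386} e_{2} e_{4} + \frac{23 \sinh{\left(\frac{3}{2} \right)}}{193} e_{3} e_{4} - \frac{300 \sinh{\left(\frac{3}{2} \right)}}{193} e_{3} e_{5} + \frac{135 \sinh{\left(\frac{3}{2} \right)}}{386} e_{3} e_{6} + \frac{180 \sinh{\left(\frac{3}{2} \right)}}{193} e_{4} e_{5} - \frac{81 \sinh{\left(\frac{3}{2} \right)}}{386} e_{4} e_{6}


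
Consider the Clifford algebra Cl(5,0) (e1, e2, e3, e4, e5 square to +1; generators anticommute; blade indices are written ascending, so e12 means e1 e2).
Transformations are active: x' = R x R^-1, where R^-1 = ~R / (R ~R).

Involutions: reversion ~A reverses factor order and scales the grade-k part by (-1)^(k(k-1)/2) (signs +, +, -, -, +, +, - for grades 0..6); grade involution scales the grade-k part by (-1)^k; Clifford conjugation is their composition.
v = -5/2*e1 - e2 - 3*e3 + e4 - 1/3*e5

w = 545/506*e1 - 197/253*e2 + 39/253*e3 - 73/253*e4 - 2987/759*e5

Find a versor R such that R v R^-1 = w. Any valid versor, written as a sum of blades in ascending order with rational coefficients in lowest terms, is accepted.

A norm check does it: q(v) = q(w) = 625/36, hence R = v + w = -360/253*e1 - 450/253*e2 - 720/253*e3 + 180/253*e4 - 1080/253*e5 realises the map — parallel part kept, (v - w)/2 negated, v carried to w.
Answer: -360/253*e1 - 450/253*e2 - 720/253*e3 + 180/253*e4 - 1080/253*e5


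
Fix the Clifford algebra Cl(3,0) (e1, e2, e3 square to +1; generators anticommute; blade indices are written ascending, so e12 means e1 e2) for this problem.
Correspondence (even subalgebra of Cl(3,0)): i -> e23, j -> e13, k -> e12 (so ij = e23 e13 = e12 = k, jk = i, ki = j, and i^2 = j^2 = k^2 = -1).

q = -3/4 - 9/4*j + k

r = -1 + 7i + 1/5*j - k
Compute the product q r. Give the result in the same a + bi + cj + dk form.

In blades: q = -3/4 + e12 - 9/4*e13, r = -1 - e12 + 1/5*e13 + 7*e23.
Distribute q over r term by term (generator squares from the signature, products reordered to ascending indices): (-3/4)*r = 3/4 + 3/4*e12 - 3/20*e13 - 21/4*e23; (e12)*r = 1 - e12 + 7*e13 - 1/5*e23; (-9/4*e13)*r = 9/20 + 63/4*e12 + 9/4*e13 + 9/4*e23.
Sum: 11/5 + 31/2*e12 + 91/10*e13 - 16/5*e23; translating back through the correspondence:
Answer: 11/5 - 16/5*i + 91/10*j + 31/2*k


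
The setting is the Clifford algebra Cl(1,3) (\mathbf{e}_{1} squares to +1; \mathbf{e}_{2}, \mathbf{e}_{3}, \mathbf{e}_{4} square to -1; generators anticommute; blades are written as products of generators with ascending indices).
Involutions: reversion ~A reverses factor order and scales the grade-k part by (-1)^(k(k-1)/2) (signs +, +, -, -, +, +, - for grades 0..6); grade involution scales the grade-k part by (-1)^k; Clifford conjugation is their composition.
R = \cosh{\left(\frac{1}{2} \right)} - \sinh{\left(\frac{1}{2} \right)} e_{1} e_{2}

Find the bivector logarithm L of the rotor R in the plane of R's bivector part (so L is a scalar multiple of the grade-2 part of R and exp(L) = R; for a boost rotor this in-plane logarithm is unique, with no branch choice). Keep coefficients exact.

The scalar part of R is \cosh{\left(\frac{1}{2} \right)}, giving the rapidity magnitude (cosh is even); the bivector part supplies orientation, its quotient by sinh of the rapidity is the plane, and L = rapidity * plane — unique in that plane, since flipping both signs leaves L unchanged.
Concretely: cosh(rapidity) = \cosh{\left(\frac{1}{2} \right)} gives rapidity = ±\frac{1}{2}, and since rapidity/sinh(rapidity) is even the sign is immaterial: L = (rapidity/sinh(rapidity)) * <R>_2 = (\frac{1}{2 \sinh{\left(\frac{1}{2} \right)}}) * <R>_2.
Answer: - \frac{1}{2} e_{1} e_{2}


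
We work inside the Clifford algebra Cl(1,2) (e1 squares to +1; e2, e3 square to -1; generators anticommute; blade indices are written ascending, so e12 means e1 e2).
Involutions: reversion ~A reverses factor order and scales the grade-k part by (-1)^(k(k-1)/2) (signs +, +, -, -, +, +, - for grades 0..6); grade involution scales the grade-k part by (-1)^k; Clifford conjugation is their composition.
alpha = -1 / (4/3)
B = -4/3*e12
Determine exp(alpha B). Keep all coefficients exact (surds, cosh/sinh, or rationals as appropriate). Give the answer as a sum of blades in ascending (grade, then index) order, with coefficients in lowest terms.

B^2 = (-4/3)^2*(e12)^2 = 16/9*(+1) = 16/9 (a basis 2-blade squares to minus the product of its generators' squares).
B^2 = 16/9 — a positive square means the series sums to a boost: l = 4/3, alpha*l = -1, so exp(alpha B) = cosh(-1) + (sinh(-1)/(4/3))*B = cosh(1) + (-3*sinh(1)/4)*B.
Answer: cosh(1) + sinh(1)*e12


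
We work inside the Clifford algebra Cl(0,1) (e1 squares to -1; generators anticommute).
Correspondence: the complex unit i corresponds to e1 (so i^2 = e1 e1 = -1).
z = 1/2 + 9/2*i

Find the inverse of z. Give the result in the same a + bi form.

In blades: z = 1/2 + 9/2*e1.
With qbar = 1/2 - 9/2*e1 (scalar fixed, mapped units negated), z qbar = 41/2 (the sum of squared coefficients), so z^-1 = qbar / (41/2) = 1/41 - 9/41*e1; translating back:
Answer: 1/41 - 9/41*i


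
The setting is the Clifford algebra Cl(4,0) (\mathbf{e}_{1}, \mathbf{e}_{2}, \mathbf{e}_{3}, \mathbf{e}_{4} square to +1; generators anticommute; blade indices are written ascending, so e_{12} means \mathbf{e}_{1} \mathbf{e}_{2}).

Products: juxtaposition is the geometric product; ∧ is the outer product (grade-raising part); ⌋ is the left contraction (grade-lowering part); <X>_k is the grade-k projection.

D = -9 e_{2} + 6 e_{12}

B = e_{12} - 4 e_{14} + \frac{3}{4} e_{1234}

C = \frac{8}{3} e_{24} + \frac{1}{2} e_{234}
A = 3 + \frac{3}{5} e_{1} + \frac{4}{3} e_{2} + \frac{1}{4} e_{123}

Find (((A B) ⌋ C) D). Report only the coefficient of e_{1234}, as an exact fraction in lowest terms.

step 1: -\frac{4}{3} e_{1} + \frac{3}{5} e_{2} - \frac{1}{4} e_{3} - \frac{207}{80} e_{4} + 3 e_{12} - 12 e_{14} + \frac{16}{3} e_{124} - e_{134} - \frac{11}{20} e_{234} + \frac{9}{4} e_{1234}
step 2: \frac{11}{40} + \frac{69}{10} e_{2} + \frac{8}{5} e_{4} - \frac{207}{160} e_{23} + \frac{1}{8} e_{24} + \frac{3}{10} e_{34}
step 3: -\frac{621}{10} - \frac{207}{5} e_{1} - \frac{99}{40} e_{2} - \frac{1863}{160} e_{3} + \frac{9}{8} e_{4} + \frac{33}{20} e_{12} + \frac{621}{80} e_{13} - \frac{3}{4} e_{14} + \frac{72}{5} e_{24} + \frac{48}{5} e_{124} - \frac{27}{10} e_{234} + \frac{9}{5} e_{1234}
Answer: \frac{9}{5}


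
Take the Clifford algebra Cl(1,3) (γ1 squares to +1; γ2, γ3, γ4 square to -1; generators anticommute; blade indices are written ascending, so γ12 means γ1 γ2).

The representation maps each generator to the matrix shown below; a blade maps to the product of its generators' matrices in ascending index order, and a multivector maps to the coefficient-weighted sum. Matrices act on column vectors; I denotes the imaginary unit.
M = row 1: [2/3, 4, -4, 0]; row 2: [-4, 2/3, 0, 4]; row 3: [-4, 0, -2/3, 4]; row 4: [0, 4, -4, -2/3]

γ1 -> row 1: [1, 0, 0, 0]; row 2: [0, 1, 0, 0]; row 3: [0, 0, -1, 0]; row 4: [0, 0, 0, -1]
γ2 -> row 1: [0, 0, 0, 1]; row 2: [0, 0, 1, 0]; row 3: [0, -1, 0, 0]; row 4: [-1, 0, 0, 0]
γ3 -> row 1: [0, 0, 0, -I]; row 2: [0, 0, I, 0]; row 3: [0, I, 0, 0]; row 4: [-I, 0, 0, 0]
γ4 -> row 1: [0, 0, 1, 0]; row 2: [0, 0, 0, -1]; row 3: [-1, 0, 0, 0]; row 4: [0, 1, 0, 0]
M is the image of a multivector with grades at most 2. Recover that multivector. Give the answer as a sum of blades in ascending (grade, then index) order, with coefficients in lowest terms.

Method: the blade images are trace-orthogonal — tr(rho(e_A) rho(e_B)^-1) = 4 if A = B and 0 otherwise — and rho(e_A)^-1 = (e_A)^2 * rho(e_A) with (e_A)^2 = +1 or -1, so the coefficient of e_A in the preimage is (e_A)^2 * tr(M rho(e_A))/4.
Nonzero projections over blades of grade <= 2: γ1: (γ1)^2 = +1, tr(M rho(γ1)) = 8/3, coefficient 2/3; γ14: (γ14)^2 = +1, tr(M rho(γ14)) = -16, coefficient -4; γ24: (γ24)^2 = -1, tr(M rho(γ24)) = -16, coefficient 4. Every other blade of grade <= 2 projects to 0.
Answer: 2/3*γ1 - 4*γ14 + 4*γ24


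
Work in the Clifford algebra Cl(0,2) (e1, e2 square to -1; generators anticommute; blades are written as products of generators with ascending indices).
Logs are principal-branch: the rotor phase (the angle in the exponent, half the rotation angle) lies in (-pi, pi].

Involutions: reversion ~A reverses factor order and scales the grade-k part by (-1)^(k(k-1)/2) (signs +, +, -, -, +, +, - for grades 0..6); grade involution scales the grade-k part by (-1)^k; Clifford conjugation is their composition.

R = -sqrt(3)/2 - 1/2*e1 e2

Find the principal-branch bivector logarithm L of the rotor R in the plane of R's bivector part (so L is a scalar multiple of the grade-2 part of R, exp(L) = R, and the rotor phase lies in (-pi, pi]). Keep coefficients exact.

The scalar part of R is -sqrt(3)/2, and that scalar determines the rotor phase on the principal branch; recovering the unit plane as bivector-part over sine of the phase gives L = phase * plane.
Concretely: cos(phase) = -sqrt(3)/2 gives phase = ±5*pi/6, and since phase/sin(phase) is even the sign is immaterial: L = (phase/sin(phase)) * <R>_2 = (5*pi/3) * <R>_2.
Answer: -5*pi/6*e1 e2


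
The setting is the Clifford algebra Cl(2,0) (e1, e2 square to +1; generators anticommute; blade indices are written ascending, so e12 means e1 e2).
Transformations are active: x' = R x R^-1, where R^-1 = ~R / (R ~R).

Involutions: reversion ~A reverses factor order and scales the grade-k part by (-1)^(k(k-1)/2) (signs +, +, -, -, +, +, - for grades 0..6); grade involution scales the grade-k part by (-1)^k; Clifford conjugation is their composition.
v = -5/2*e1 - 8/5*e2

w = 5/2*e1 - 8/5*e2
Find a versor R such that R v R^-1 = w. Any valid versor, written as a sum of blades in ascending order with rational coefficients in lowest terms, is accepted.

The midline construction: v and w both square to 881/100, so reflecting in their sum -16/5*e2 exchanges them.
Answer: -16/5*e2


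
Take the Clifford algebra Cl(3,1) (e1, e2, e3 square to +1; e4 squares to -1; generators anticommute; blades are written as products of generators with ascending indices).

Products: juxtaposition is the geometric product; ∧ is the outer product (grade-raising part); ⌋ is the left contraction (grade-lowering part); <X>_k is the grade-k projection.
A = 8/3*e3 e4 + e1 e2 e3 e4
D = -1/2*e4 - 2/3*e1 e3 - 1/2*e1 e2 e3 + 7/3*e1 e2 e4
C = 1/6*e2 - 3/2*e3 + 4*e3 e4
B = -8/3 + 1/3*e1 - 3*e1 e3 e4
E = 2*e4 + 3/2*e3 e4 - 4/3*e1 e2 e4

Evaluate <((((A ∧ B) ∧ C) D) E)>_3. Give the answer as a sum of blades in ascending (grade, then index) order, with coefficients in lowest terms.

step 1: -64/9*e3 e4 + 8/9*e1 e3 e4 - 8/3*e1 e2 e3 e4
step 2: -32/27*e2 e3 e4 + 4/27*e1 e2 e3 e4
step 3: 28/81*e3 - 2/27*e4 - 224/81*e1 e3 + 16/27*e1 e4 - 16/27*e2 e3 - 8/81*e2 e4 + 2/27*e1 e2 e3 + 64/81*e1 e2 e4
step 4: -220/243 - 256/243*e1 + 80/81*e2 - 1/9*e3 + 14/27*e4 - 136/81*e1 e2 + 8/9*e1 e3 - 112/27*e1 e4 - 4/27*e2 e3 - 8/9*e2 e4 + 64/81*e3 e4 + 32/27*e1 e2 e3 + 1/9*e1 e2 e4 - 512/81*e1 e3 e4 + 608/243*e2 e3 e4 - 76/243*e1 e2 e3 e4
step 5: 32/27*e1 e2 e3 + 1/9*e1 e2 e4 - 512/81*e1 e3 e4 + 608/243*e2 e3 e4
Answer: 32/27*e1 e2 e3 + 1/9*e1 e2 e4 - 512/81*e1 e3 e4 + 608/243*e2 e3 e4
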